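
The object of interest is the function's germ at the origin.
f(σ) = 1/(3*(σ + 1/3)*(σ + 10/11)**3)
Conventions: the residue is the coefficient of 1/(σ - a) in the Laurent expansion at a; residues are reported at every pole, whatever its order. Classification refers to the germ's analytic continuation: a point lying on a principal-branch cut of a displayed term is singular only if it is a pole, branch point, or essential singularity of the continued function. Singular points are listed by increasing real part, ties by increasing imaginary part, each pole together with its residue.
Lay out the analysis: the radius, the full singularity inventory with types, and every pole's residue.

Radius of convergence at 0: 1/3.
At -10/11: a pole of order 3; residue -11979/6859.
At -1/3: a pole of order 1; residue 11979/6859.

Denominator factor (σ + 10/11)^3: pole of order 3 at -10/11, modulus 10/11.
Denominator factor (σ + 1/3): pole of order 1 at -1/3, modulus 1/3.
The radius of convergence is the smallest modulus among the singular points: 1/3.
At the order-3 pole -10/11 set g(σ) = (σ - (-10/11))^3*f(σ) = 1/(3*(σ + 1/3)).
Order-3 pole: residue = g''(a)/2; g''(-10/11) = -23958/6859, so the residue is -11979/6859.
At the order-1 pole -1/3 set g(σ) = (σ - (-1/3))*f(σ) = 1/(3*(σ + 10/11)**3).
Simple pole: residue = g(a) at a = -1/3, which is 11979/6859.
List the singular points by increasing real part (a conjugate pair: the negative imaginary part first).


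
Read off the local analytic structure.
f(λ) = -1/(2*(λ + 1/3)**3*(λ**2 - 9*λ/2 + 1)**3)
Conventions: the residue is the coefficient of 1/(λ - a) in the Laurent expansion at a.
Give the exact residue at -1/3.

The residue is -143922096/229345007.

At the order-3 pole -1/3 set g(λ) = (λ - (-1/3))^3*f(λ) = -1/(2*(λ**2 - 9*λ/2 + 1)**3).
Order-3 pole: residue = g''(a)/2; g''(-1/3) = -287844192/229345007, so the residue is -143922096/229345007.


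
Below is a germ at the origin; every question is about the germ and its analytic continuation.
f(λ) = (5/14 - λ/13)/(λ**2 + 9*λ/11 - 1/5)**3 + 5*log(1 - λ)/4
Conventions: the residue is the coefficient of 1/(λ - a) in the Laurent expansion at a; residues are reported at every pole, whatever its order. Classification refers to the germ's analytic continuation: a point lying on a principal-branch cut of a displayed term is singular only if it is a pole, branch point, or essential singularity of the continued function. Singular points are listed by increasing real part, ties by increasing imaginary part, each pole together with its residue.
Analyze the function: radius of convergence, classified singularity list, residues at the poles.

Denominator factor (λ**2 + 9*λ/11 - 1/5)^3: discriminant 889/605, real irrational roots -9/22 + (1/110)*sqrt(4445) and -9/22 - (1/110)*sqrt(4445); poles of order 3, moduli -9/22 + (1/110)*sqrt(4445) and 9/22 + (1/110)*sqrt(4445).
Branch term (5/4)*log(1 - λ/(1)): its argument vanishes at λ = 1, a logarithmic branch point, modulus 1.
The radius of convergence is the smallest modulus among the singular points: -9/22 + (1/110)*sqrt(4445).
The branch term is analytic at -9/22 - (1/110)*sqrt(4445) and contributes nothing to the residue; only the rational part matters.
The factor λ**2 + 9*λ/11 - 1/5 splits as (λ - a)(λ - a') with a = -9/22 - (1/110)*sqrt(4445), a' = -9/22 + (1/110)*sqrt(4445). At the order-3 pole a set g(λ) = (λ - a)^3*(rational part) = [5/14 - λ/13] / (λ - a')^3.
Order-3 pole: residue = g''(a)/2; g''(-9/22 - (1/110)*sqrt(4445)) = -(1708604700/63936178579)*sqrt(4445), so the residue is -(854302350/63936178579)*sqrt(4445).
The branch term is analytic at -9/22 + (1/110)*sqrt(4445) and contributes nothing to the residue; only the rational part matters.
The factor λ**2 + 9*λ/11 - 1/5 splits as (λ - a)(λ - a') with a = -9/22 + (1/110)*sqrt(4445), a' = -9/22 - (1/110)*sqrt(4445). At the order-3 pole a set g(λ) = (λ - a)^3*(rational part) = [5/14 - λ/13] / (λ - a')^3.
Order-3 pole: residue = g''(a)/2; g''(-9/22 + (1/110)*sqrt(4445)) = (1708604700/63936178579)*sqrt(4445), so the residue is (854302350/63936178579)*sqrt(4445).
List the singular points by increasing real part (a conjugate pair: the negative imaginary part first).

Radius of convergence at 0: -9/22 + (1/110)*sqrt(4445).
At -9/22 - (1/110)*sqrt(4445): a pole of order 3; residue -(854302350/63936178579)*sqrt(4445).
At -9/22 + (1/110)*sqrt(4445): a pole of order 3; residue (854302350/63936178579)*sqrt(4445).
At 1: a logarithmic branch point.


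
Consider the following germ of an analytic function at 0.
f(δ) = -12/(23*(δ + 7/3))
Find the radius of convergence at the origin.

Denominator factor (δ + 7/3): pole of order 1 at -7/3, modulus 7/3.
The radius of convergence is the smallest modulus among the singular points: 7/3.

The radius of convergence is 7/3.


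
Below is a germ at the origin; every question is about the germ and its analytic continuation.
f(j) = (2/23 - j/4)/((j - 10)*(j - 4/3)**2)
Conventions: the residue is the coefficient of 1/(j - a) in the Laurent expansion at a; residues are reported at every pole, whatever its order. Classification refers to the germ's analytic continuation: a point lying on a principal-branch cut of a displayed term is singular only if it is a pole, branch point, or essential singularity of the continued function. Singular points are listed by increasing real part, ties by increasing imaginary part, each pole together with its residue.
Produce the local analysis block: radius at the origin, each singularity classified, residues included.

Denominator factor (j - 10): pole of order 1 at 10, modulus 10.
Denominator factor (j - 4/3)^2: pole of order 2 at 4/3, modulus 4/3.
The radius of convergence is the smallest modulus among the singular points: 4/3.
At the order-2 pole 4/3 set g(j) = (j - (4/3))^2*f(j) = (2/23 - j/4)/(j - 10).
Order-2 pole: residue = g'(a); g'(4/3) = 999/31096, so the residue is 999/31096.
At the order-1 pole 10 set g(j) = (j - (10))*f(j) = (2/23 - j/4)/(j - 4/3)**2.
Simple pole: residue = g(a) at a = 10, which is -999/31096.
List the singular points by increasing real part (a conjugate pair: the negative imaginary part first).

Radius of convergence at 0: 4/3.
At 4/3: a pole of order 2; residue 999/31096.
At 10: a pole of order 1; residue -999/31096.


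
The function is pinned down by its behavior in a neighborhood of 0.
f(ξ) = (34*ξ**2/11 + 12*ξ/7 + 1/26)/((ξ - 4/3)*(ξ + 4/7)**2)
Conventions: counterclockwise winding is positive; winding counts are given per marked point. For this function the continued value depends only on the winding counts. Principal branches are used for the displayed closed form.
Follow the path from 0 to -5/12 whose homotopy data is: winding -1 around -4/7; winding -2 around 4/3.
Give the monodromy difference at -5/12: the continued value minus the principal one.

The function is rational, hence single-valued: continuing it around any pole returns the same value, so the difference is 0.

Continued minus principal equals 0.


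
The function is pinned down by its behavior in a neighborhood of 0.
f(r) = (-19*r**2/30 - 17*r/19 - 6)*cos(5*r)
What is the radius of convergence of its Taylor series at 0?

The factor cos(5*r) is entire and contributes no finite singular point.
The polynomial part has no poles.
No finite singular points: the Taylor series at 0 converges everywhere.

The radius of convergence is infinite.


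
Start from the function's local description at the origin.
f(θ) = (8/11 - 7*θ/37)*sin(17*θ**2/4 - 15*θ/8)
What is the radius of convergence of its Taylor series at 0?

The radius of convergence is infinite.

The factor sin(17*θ**2/4 - 15*θ/8) is entire and contributes no finite singular point.
The polynomial part has no poles.
No finite singular points: the Taylor series at 0 converges everywhere.


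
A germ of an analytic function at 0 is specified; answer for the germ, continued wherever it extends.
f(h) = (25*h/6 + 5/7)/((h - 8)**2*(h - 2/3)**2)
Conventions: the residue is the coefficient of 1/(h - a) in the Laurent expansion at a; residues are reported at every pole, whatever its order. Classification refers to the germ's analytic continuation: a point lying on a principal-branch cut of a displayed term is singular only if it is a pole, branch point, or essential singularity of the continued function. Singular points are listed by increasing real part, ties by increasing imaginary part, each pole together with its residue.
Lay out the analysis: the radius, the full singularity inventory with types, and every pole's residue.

Radius of convergence at 0: 2/3.
At 2/3: a pole of order 2; residue 645/6776.
At 8: a pole of order 2; residue -645/6776.

Denominator factor (h - 2/3)^2: pole of order 2 at 2/3, modulus 2/3.
Denominator factor (h - 8)^2: pole of order 2 at 8, modulus 8.
The radius of convergence is the smallest modulus among the singular points: 2/3.
At the order-2 pole 2/3 set g(h) = (h - (2/3))^2*f(h) = (25*h/6 + 5/7)/(h - 8)**2.
Order-2 pole: residue = g'(a); g'(2/3) = 645/6776, so the residue is 645/6776.
At the order-2 pole 8 set g(h) = (h - (8))^2*f(h) = (25*h/6 + 5/7)/(h - 2/3)**2.
Order-2 pole: residue = g'(a); g'(8) = -645/6776, so the residue is -645/6776.
List the singular points by increasing real part (a conjugate pair: the negative imaginary part first).


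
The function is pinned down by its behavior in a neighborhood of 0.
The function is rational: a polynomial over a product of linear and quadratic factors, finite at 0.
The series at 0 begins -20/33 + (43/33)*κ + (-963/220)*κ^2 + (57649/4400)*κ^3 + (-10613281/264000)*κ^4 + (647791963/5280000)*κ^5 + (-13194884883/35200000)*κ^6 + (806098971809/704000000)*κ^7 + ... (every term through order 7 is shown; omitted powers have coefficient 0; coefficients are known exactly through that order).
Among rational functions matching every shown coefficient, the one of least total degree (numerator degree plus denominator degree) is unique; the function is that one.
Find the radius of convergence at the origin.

No rational of total degree below 3 reproduces all 8 coefficients; solving the [0/3] Pade equations on them gives f(κ) = -40/(33*(κ - 4)*(κ**2 - 6*κ/5 - 1/2)), whose expansion matches every shown term.
Denominator factor (κ - 4): pole of order 1 at 4, modulus 4.
Denominator factor (κ**2 - 6*κ/5 - 1/2): discriminant 86/25, real irrational roots 3/5 + (1/10)*sqrt(86) and 3/5 - (1/10)*sqrt(86); poles of order 1, moduli 3/5 + (1/10)*sqrt(86) and -3/5 + (1/10)*sqrt(86).
The radius of convergence is the smallest modulus among the singular points: -3/5 + (1/10)*sqrt(86).

The radius of convergence is -3/5 + (1/10)*sqrt(86).


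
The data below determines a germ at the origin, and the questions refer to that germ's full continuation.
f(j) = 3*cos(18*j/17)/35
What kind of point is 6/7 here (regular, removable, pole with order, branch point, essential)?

The point is a regular point.

There is no denominator, hence no pole anywhere.
The factor cos(18*j/17) is entire.
So the germ continues analytically to 6/7.


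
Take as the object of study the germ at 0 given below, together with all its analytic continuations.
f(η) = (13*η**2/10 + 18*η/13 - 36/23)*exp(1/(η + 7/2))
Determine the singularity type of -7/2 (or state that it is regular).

The point is an essential singularity.

The exponent 1/(η - (-7/2)) has a pole at -7/2, so exp(1/(η - (-7/2))) takes every nonzero value near it: an essential singularity (not a pole of any order).


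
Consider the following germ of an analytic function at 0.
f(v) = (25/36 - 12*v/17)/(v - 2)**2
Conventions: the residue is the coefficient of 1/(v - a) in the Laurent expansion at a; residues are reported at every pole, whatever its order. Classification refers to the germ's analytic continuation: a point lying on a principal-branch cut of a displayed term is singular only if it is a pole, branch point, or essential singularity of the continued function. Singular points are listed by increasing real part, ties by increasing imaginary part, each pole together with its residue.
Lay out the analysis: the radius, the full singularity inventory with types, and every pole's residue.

Radius of convergence at 0: 2.
At 2: a pole of order 2; residue -12/17.

Denominator factor (v - 2)^2: pole of order 2 at 2, modulus 2.
The radius of convergence is the smallest modulus among the singular points: 2.
At the order-2 pole 2 set g(v) = (v - (2))^2*f(v) = 25/36 - 12*v/17.
Order-2 pole: residue = g'(a); g'(2) = -12/17, so the residue is -12/17.


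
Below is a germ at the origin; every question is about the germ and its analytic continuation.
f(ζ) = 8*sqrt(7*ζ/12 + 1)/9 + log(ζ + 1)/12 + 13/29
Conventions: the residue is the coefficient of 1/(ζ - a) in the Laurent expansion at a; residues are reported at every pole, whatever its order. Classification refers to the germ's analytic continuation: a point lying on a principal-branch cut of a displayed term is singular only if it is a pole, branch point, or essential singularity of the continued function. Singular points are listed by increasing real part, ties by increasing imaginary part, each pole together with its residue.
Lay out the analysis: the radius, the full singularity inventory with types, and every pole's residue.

Radius of convergence at 0: 1.
At -12/7: an algebraic (square-root) branch point.
At -1: a logarithmic branch point.

Branch term (8/9)*sqrt(1 - ζ/(-12/7)): its argument vanishes at ζ = -12/7, a square-root branch point, modulus 12/7.
Branch term (1/12)*log(1 - ζ/(-1)): its argument vanishes at ζ = -1, a logarithmic branch point, modulus 1.
The radius of convergence is the smallest modulus among the singular points: 1.
List the singular points by increasing real part (a conjugate pair: the negative imaginary part first).


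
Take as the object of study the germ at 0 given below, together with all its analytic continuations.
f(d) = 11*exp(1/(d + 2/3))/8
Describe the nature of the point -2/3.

The exponent 1/(d - (-2/3)) has a pole at -2/3, so exp(1/(d - (-2/3))) takes every nonzero value near it: an essential singularity (not a pole of any order).

The point is an essential singularity.


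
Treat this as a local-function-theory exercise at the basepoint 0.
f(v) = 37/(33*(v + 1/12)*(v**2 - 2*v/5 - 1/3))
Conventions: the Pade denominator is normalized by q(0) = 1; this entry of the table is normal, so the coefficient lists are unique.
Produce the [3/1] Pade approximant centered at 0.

Taylor coefficients needed (expand at 0): a_0 = -444/11, a_1 = 2664/5, a_2 = -1807524/275, a_3 = 108946944/1375, a_4 = -6543485964/6875.
Write the denominator as Q(v) = 1 + q1*v. Requiring Q*f - P = O(v^5) with deg P <= 3 kills the coefficients of v^4..v^4 in Q*f:
  v^4: a_4 + q1*a_3 = 0, i.e. -6543485964/6875 + (108946944/1375)*q1 = 0.
Solving this linear system: q1 = 1637509/136320.
The numerator is Q*f truncated at degree 3: P0 = a_0 = -444/11; P1 = a_1 + q1*a_0 = 1198171/24992; P2 = a_2 + q1*a_1 = -2157951/12496; P3 = a_3 + q1*a_2 = 635919/2272.

The Pade approximant has numerator coefficients [-444/11, 1198171/24992, -2157951/12496, 635919/2272]; denominator coefficients [1, 1637509/136320].


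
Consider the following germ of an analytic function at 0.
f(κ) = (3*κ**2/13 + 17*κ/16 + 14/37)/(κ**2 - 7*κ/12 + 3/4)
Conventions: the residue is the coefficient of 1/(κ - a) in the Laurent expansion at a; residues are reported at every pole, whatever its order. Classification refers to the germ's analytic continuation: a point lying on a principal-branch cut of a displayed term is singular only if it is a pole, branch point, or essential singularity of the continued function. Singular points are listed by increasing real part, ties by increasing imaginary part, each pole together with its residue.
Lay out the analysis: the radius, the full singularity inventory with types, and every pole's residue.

Radius of convergence at 0: (1/2)*sqrt(3).
At (7/24) - ((1/24)*sqrt(383))*i: a pole of order 1; residue (249/416) + ((102411/5895136)*sqrt(383))*i.
At (7/24) + ((1/24)*sqrt(383))*i: a pole of order 1; residue (249/416) - ((102411/5895136)*sqrt(383))*i.

Denominator factor (κ**2 - 7*κ/12 + 3/4): discriminant -383/144, complex-conjugate roots (7/24) + ((1/24)*sqrt(383))*i and (7/24) - ((1/24)*sqrt(383))*i; poles of order 1, moduli (1/2)*sqrt(3) and (1/2)*sqrt(3).
The radius of convergence is the smallest modulus among the singular points: (1/2)*sqrt(3).
The factor κ**2 - 7*κ/12 + 3/4 splits as (κ - a)(κ - a') with a = (7/24) - ((1/24)*sqrt(383))*i, a' = (7/24) + ((1/24)*sqrt(383))*i. At the order-1 pole a set g(κ) = (κ - a)*f(κ) = [3*κ**2/13 + 17*κ/16 + 14/37] / (κ - a').
Simple pole: residue = g(a) at a = (7/24) - ((1/24)*sqrt(383))*i, which is (249/416) + ((102411/5895136)*sqrt(383))*i.
The factor κ**2 - 7*κ/12 + 3/4 splits as (κ - a)(κ - a') with a = (7/24) + ((1/24)*sqrt(383))*i, a' = (7/24) - ((1/24)*sqrt(383))*i. At the order-1 pole a set g(κ) = (κ - a)*f(κ) = [3*κ**2/13 + 17*κ/16 + 14/37] / (κ - a').
Simple pole: residue = g(a) at a = (7/24) + ((1/24)*sqrt(383))*i, which is (249/416) - ((102411/5895136)*sqrt(383))*i.
List the singular points by increasing real part (a conjugate pair: the negative imaginary part first).


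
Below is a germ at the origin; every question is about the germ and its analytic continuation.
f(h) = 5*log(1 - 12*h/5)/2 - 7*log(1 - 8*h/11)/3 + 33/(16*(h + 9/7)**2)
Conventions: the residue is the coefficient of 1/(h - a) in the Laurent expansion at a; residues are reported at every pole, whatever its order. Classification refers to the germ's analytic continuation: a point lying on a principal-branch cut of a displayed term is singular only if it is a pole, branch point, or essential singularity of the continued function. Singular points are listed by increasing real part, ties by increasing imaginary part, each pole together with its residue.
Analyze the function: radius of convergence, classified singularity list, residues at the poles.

Denominator factor (h + 9/7)^2: pole of order 2 at -9/7, modulus 9/7.
Branch term (5/2)*log(1 - h/(5/12)): its argument vanishes at h = 5/12, a logarithmic branch point, modulus 5/12.
Branch term (-7/3)*log(1 - h/(11/8)): its argument vanishes at h = 11/8, a logarithmic branch point, modulus 11/8.
The radius of convergence is the smallest modulus among the singular points: 5/12.
The branch terms are analytic at -9/7 and contribute nothing to the residue; only the rational part matters.
At the order-2 pole -9/7 set g(h) = (h - (-9/7))^2*(rational part) = 33/16.
Order-2 pole: residue = g'(a); g'(-9/7) = 0, so the residue is 0.
List the singular points by increasing real part (a conjugate pair: the negative imaginary part first).

Radius of convergence at 0: 5/12.
At -9/7: a pole of order 2; residue 0.
At 5/12: a logarithmic branch point.
At 11/8: a logarithmic branch point.


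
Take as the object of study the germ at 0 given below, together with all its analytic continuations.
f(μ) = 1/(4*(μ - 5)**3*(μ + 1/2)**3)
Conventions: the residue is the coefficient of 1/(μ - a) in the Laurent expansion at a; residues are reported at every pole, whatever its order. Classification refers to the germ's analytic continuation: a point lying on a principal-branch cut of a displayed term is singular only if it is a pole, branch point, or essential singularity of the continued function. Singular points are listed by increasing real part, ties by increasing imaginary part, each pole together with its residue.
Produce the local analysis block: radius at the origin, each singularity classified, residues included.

Radius of convergence at 0: 1/2.
At -1/2: a pole of order 3; residue -48/161051.
At 5: a pole of order 3; residue 48/161051.

Denominator factor (μ + 1/2)^3: pole of order 3 at -1/2, modulus 1/2.
Denominator factor (μ - 5)^3: pole of order 3 at 5, modulus 5.
The radius of convergence is the smallest modulus among the singular points: 1/2.
At the order-3 pole -1/2 set g(μ) = (μ - (-1/2))^3*f(μ) = 1/(4*(μ - 5)**3).
Order-3 pole: residue = g''(a)/2; g''(-1/2) = -96/161051, so the residue is -48/161051.
At the order-3 pole 5 set g(μ) = (μ - (5))^3*f(μ) = 1/(4*(μ + 1/2)**3).
Order-3 pole: residue = g''(a)/2; g''(5) = 96/161051, so the residue is 48/161051.
List the singular points by increasing real part (a conjugate pair: the negative imaginary part first).


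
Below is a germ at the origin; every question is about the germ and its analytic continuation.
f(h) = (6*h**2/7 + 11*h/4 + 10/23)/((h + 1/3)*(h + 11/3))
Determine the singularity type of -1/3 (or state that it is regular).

The denominator factor h + 1/3 vanishes at -1/3 and appears to the power 1; the numerator there equals -249/644, nonzero, and no other factor vanishes.
Hence a pole whose order is the multiplicity, 1.

The point is a pole of order 1.


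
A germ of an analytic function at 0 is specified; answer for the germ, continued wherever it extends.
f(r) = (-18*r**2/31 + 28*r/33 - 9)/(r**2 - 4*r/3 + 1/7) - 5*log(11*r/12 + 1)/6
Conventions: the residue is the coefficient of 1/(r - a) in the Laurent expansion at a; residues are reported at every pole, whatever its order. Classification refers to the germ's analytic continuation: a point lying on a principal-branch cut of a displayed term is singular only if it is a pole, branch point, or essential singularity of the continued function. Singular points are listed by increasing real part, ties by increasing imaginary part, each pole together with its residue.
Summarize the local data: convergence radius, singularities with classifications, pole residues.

Denominator factor (r**2 - 4*r/3 + 1/7): discriminant 76/63, real irrational roots 2/3 + (1/21)*sqrt(133) and 2/3 - (1/21)*sqrt(133); poles of order 1, moduli 2/3 + (1/21)*sqrt(133) and 2/3 - (1/21)*sqrt(133).
Branch term (-5/6)*log(1 - r/(-12/11)): its argument vanishes at r = -12/11, a logarithmic branch point, modulus 12/11.
The radius of convergence is the smallest modulus among the singular points: 2/3 - (1/21)*sqrt(133).
The branch term is analytic at 2/3 - (1/21)*sqrt(133) and contributes nothing to the residue; only the rational part matters.
The factor r**2 - 4*r/3 + 1/7 splits as (r - a)(r - a') with a = 2/3 - (1/21)*sqrt(133), a' = 2/3 + (1/21)*sqrt(133). At the order-1 pole a set g(r) = (r - a)*(rational part) = [-18*r**2/31 + 28*r/33 - 9] / (r - a').
Simple pole: residue = g(a) at a = 2/3 - (1/21)*sqrt(133), which is 38/1023 + (190501/272118)*sqrt(133).
The branch term is analytic at 2/3 + (1/21)*sqrt(133) and contributes nothing to the residue; only the rational part matters.
The factor r**2 - 4*r/3 + 1/7 splits as (r - a)(r - a') with a = 2/3 + (1/21)*sqrt(133), a' = 2/3 - (1/21)*sqrt(133). At the order-1 pole a set g(r) = (r - a)*(rational part) = [-18*r**2/31 + 28*r/33 - 9] / (r - a').
Simple pole: residue = g(a) at a = 2/3 + (1/21)*sqrt(133), which is 38/1023 - (190501/272118)*sqrt(133).
List the singular points by increasing real part (a conjugate pair: the negative imaginary part first).

Radius of convergence at 0: 2/3 - (1/21)*sqrt(133).
At -12/11: a logarithmic branch point.
At 2/3 - (1/21)*sqrt(133): a pole of order 1; residue 38/1023 + (190501/272118)*sqrt(133).
At 2/3 + (1/21)*sqrt(133): a pole of order 1; residue 38/1023 - (190501/272118)*sqrt(133).


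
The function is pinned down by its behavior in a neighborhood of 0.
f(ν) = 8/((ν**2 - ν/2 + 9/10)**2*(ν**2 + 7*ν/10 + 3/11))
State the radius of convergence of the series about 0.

The radius of convergence is (1/11)*sqrt(33).

Denominator factor (ν**2 - ν/2 + 9/10)^2: discriminant -67/20, complex-conjugate roots (1/4) + ((1/20)*sqrt(335))*i and (1/4) - ((1/20)*sqrt(335))*i; poles of order 2, moduli (3/10)*sqrt(10) and (3/10)*sqrt(10).
Denominator factor (ν**2 + 7*ν/10 + 3/11): discriminant -661/1100, complex-conjugate roots (-7/20) + ((1/220)*sqrt(7271))*i and (-7/20) - ((1/220)*sqrt(7271))*i; poles of order 1, moduli (1/11)*sqrt(33) and (1/11)*sqrt(33).
The radius of convergence is the smallest modulus among the singular points: (1/11)*sqrt(33).


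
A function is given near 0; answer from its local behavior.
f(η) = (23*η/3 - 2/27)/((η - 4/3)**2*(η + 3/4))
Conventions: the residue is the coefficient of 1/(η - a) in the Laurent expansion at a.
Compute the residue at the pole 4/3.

The residue is 2516/1875.

At the order-2 pole 4/3 set g(η) = (η - (4/3))^2*f(η) = (23*η/3 - 2/27)/(η + 3/4).
Order-2 pole: residue = g'(a); g'(4/3) = 2516/1875, so the residue is 2516/1875.


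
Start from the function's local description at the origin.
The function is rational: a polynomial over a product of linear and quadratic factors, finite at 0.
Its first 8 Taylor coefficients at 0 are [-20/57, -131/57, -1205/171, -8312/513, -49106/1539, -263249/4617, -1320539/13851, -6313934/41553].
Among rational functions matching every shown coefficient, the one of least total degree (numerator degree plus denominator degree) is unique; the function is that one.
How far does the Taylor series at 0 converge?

The radius of convergence is 3/4.

No rational of total degree below 6 reproduces all 8 coefficients; solving the [2/4] Pade equations on them gives f(τ) = (13*τ**2/38 - 7*τ/12 - 5/19)/((τ - 1)**3*(τ - 3/4)), whose expansion matches every shown term.
Denominator factor (τ - 3/4): pole of order 1 at 3/4, modulus 3/4.
Denominator factor (τ - 1)^3: pole of order 3 at 1, modulus 1.
The radius of convergence is the smallest modulus among the singular points: 3/4.


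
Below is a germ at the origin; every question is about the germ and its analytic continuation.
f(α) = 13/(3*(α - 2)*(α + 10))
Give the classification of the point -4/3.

The point is a regular point.

Denominator factors: α + 10 = 26/3 at α = -4/3; α - 2 = -10/3 at α = -4/3 — none vanishes.
So the germ continues analytically to -4/3.


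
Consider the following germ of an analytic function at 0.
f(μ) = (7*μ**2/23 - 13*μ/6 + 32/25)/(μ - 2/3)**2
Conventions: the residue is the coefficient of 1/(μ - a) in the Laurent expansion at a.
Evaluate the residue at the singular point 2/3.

The residue is -81/46.

At the order-2 pole 2/3 set g(μ) = (μ - (2/3))^2*f(μ) = 7*μ**2/23 - 13*μ/6 + 32/25.
Order-2 pole: residue = g'(a); g'(2/3) = -81/46, so the residue is -81/46.


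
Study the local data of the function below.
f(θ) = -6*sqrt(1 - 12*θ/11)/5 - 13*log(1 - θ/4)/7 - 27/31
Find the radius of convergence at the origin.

The radius of convergence is 11/12.

Branch term (-13/7)*log(1 - θ/(4)): its argument vanishes at θ = 4, a logarithmic branch point, modulus 4.
Branch term (-6/5)*sqrt(1 - θ/(11/12)): its argument vanishes at θ = 11/12, a square-root branch point, modulus 11/12.
The radius of convergence is the smallest modulus among the singular points: 11/12.


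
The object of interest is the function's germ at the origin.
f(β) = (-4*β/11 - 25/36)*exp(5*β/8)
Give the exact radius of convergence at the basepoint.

The factor exp(5*β/8) is entire and contributes no finite singular point.
The polynomial part has no poles.
No finite singular points: the Taylor series at 0 converges everywhere.

The radius of convergence is infinite.


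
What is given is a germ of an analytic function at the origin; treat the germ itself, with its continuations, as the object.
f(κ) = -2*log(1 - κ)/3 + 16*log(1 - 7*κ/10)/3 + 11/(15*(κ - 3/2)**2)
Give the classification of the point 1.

The term (-2/3)*log(1 - κ/(1)) has argument 1 - 1/(1) = 0 at 1: a logarithmic (infinitely-sheeted) branch point; the remaining terms are analytic or single-valued there.

The point is a logarithmic branch point.


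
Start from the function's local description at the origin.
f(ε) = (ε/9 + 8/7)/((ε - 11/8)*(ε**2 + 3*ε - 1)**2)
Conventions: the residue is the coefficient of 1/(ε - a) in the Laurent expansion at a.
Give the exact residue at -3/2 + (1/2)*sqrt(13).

The factor ε**2 + 3*ε - 1 splits as (ε - a)(ε - a') with a = -3/2 + (1/2)*sqrt(13), a' = -3/2 - (1/2)*sqrt(13). At the order-2 pole a set g(ε) = (ε - a)^2*f(ε) = [(ε/9 + 8/7)/(ε - 11/8)] / (ε - a')^2.
Order-2 pole: residue = g'(a); g'(-3/2 + (1/2)*sqrt(13)) = -167168/6491583 - (4296184/1097077527)*sqrt(13), so the residue is -167168/6491583 - (4296184/1097077527)*sqrt(13).

The residue is -167168/6491583 - (4296184/1097077527)*sqrt(13).


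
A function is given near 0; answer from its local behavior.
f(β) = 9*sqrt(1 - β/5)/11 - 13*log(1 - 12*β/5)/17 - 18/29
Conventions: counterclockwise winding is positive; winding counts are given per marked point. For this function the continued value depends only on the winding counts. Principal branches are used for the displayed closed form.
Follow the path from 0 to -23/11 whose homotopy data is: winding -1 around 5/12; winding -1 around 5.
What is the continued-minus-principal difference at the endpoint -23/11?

The rational part is single-valued and drops out of the difference; each branch term changes only by its own monodromy.
(9/11)*sqrt(1 - β/(5)): winding -1 is odd, the square root flips sign, contributing -2*(9/11)*sqrt(1 - (-23/11)/(5)) = -2*(9/11)*sqrt(78/55) = -(18/605)*sqrt(4290).
(-13/17)*log(1 - β/(5/12)): each positive loop around 5/12 adds 2*pi*i to the log, so winding -1 contributes (-13/17)*(-1)*2*pi*i = (26/17)*pi*i.
Summing the contributions at β = -23/11 gives (-(18/605)*sqrt(4290)) + ((26/17)*pi)*i.

Continued minus principal equals (-(18/605)*sqrt(4290)) + ((26/17)*pi)*i.


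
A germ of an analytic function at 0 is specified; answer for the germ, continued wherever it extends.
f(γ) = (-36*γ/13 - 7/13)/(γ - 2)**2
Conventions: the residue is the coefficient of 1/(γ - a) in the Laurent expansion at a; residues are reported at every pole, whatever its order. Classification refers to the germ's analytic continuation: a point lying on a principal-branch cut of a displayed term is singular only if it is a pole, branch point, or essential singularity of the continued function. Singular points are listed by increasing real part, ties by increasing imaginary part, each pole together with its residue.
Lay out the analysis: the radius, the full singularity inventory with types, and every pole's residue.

Denominator factor (γ - 2)^2: pole of order 2 at 2, modulus 2.
The radius of convergence is the smallest modulus among the singular points: 2.
At the order-2 pole 2 set g(γ) = (γ - (2))^2*f(γ) = -36*γ/13 - 7/13.
Order-2 pole: residue = g'(a); g'(2) = -36/13, so the residue is -36/13.

Radius of convergence at 0: 2.
At 2: a pole of order 2; residue -36/13.


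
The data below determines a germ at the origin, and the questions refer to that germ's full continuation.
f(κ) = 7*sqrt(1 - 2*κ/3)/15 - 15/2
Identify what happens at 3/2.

The term (7/15)*sqrt(1 - κ/(3/2)) has argument 1 - 3/2/(3/2) = 0 at 3/2: a square-root (algebraic, two-sheeted) branch point; the remaining terms are analytic or single-valued there.

The point is an algebraic (square-root) branch point.


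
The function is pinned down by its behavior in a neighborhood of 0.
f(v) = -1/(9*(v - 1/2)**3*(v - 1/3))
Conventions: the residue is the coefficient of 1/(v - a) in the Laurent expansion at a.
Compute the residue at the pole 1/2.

At the order-3 pole 1/2 set g(v) = (v - (1/2))^3*f(v) = -1/(9*(v - 1/3)).
Order-3 pole: residue = g''(a)/2; g''(1/2) = -48, so the residue is -24.

The residue is -24.


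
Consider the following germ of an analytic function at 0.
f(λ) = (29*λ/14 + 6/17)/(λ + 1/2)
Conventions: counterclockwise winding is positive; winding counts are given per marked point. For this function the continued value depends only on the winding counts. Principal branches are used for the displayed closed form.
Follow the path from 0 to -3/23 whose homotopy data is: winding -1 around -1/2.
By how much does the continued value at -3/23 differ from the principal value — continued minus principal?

Continued minus principal equals 0.

The function is rational, hence single-valued: continuing it around any pole returns the same value, so the difference is 0.


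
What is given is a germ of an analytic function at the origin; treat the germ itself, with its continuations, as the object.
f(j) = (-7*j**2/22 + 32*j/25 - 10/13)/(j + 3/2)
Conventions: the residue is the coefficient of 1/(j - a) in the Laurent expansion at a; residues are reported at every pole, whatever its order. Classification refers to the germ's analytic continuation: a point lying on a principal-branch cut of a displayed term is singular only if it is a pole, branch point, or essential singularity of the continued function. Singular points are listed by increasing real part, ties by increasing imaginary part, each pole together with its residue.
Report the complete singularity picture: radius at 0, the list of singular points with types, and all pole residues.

Denominator factor (j + 3/2): pole of order 1 at -3/2, modulus 3/2.
The radius of convergence is the smallest modulus among the singular points: 3/2.
At the order-1 pole -3/2 set g(j) = (j - (-3/2))*f(j) = -7*j**2/22 + 32*j/25 - 10/13.
Simple pole: residue = g(a) at a = -3/2, which is -97387/28600.

Radius of convergence at 0: 3/2.
At -3/2: a pole of order 1; residue -97387/28600.


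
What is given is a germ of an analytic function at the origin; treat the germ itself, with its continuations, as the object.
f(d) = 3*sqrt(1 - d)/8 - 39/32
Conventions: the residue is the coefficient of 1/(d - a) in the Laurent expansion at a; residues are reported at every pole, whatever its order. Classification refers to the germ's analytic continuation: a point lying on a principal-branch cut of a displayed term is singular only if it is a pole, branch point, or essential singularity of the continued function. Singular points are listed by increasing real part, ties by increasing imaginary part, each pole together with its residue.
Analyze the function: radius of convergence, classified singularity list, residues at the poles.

Radius of convergence at 0: 1.
At 1: an algebraic (square-root) branch point.

Branch term (3/8)*sqrt(1 - d/(1)): its argument vanishes at d = 1, a square-root branch point, modulus 1.
The radius of convergence is the smallest modulus among the singular points: 1.


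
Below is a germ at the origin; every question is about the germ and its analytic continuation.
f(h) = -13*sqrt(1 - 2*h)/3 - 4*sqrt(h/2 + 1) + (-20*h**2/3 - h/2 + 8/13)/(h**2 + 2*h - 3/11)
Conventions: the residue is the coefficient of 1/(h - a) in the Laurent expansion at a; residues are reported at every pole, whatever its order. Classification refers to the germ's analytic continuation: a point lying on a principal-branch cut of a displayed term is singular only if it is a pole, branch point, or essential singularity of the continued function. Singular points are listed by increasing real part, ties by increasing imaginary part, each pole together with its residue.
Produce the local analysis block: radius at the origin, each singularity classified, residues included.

Denominator factor (h**2 + 2*h - 3/11): discriminant 56/11, real irrational roots -1 + (1/11)*sqrt(154) and -1 - (1/11)*sqrt(154); poles of order 1, moduli -1 + (1/11)*sqrt(154) and 1 + (1/11)*sqrt(154).
Branch term (-4)*sqrt(1 - h/(-2)): its argument vanishes at h = -2, a square-root branch point, modulus 2.
Branch term (-13/3)*sqrt(1 - h/(1/2)): its argument vanishes at h = 1/2, a square-root branch point, modulus 1/2.
The radius of convergence is the smallest modulus among the singular points: -1 + (1/11)*sqrt(154).
The branch terms are analytic at -1 - (1/11)*sqrt(154) and contribute nothing to the residue; only the rational part matters.
The factor h**2 + 2*h - 3/11 splits as (h - a)(h - a') with a = -1 - (1/11)*sqrt(154), a' = -1 + (1/11)*sqrt(154). At the order-1 pole a set g(h) = (h - a)*(rational part) = [-20*h**2/3 - h/2 + 8/13] / (h - a').
Simple pole: residue = g(a) at a = -1 - (1/11)*sqrt(154), which is 77/12 + (12043/24024)*sqrt(154).
The branch terms are analytic at -1 + (1/11)*sqrt(154) and contribute nothing to the residue; only the rational part matters.
The factor h**2 + 2*h - 3/11 splits as (h - a)(h - a') with a = -1 + (1/11)*sqrt(154), a' = -1 - (1/11)*sqrt(154). At the order-1 pole a set g(h) = (h - a)*(rational part) = [-20*h**2/3 - h/2 + 8/13] / (h - a').
Simple pole: residue = g(a) at a = -1 + (1/11)*sqrt(154), which is 77/12 - (12043/24024)*sqrt(154).
List the singular points by increasing real part (a conjugate pair: the negative imaginary part first).

Radius of convergence at 0: -1 + (1/11)*sqrt(154).
At -1 - (1/11)*sqrt(154): a pole of order 1; residue 77/12 + (12043/24024)*sqrt(154).
At -2: an algebraic (square-root) branch point.
At -1 + (1/11)*sqrt(154): a pole of order 1; residue 77/12 - (12043/24024)*sqrt(154).
At 1/2: an algebraic (square-root) branch point.


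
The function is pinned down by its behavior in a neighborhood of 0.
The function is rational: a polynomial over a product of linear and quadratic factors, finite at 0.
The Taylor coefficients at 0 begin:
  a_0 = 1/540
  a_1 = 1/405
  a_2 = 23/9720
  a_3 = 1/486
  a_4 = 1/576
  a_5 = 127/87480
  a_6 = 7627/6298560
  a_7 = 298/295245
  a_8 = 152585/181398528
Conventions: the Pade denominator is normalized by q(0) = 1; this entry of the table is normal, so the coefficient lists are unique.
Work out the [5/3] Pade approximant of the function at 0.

The Pade approximant has numerator coefficients [1/540, 1199/5501952, 295/12379392, 2075/891316224, 125/668487168, 625/64174768128]; denominator coefficients [1, -185791/152832, 20401/57312, -128479/4126464].

Taylor coefficients needed (read off): a_0 = 1/540, a_1 = 1/405, a_2 = 23/9720, a_3 = 1/486, a_4 = 1/576, a_5 = 127/87480, a_6 = 7627/6298560, a_7 = 298/295245, a_8 = 152585/181398528.
Write the denominator as Q(ρ) = 1 + q1*ρ + q2*ρ^2 + q3*ρ^3. Requiring Q*f - P = O(ρ^9) with deg P <= 5 kills the coefficients of ρ^6..ρ^8 in Q*f:
  ρ^6: a_6 + q1*a_5 + q2*a_4 + q3*a_3 = 0, i.e. 7627/6298560 + (127/87480)*q1 + (1/576)*q2 + (1/486)*q3 = 0.
  ρ^7: a_7 + q1*a_6 + q2*a_5 + q3*a_4 = 0, i.e. 298/295245 + (7627/6298560)*q1 + (127/87480)*q2 + (1/576)*q3 = 0.
  ρ^8: a_8 + q1*a_7 + q2*a_6 + q3*a_5 = 0, i.e. 152585/181398528 + (298/295245)*q1 + (7627/6298560)*q2 + (127/87480)*q3 = 0.
Solving this linear system: q1 = -185791/152832, q2 = 20401/57312, q3 = -128479/4126464.
The numerator is Q*f truncated at degree 5: P0 = a_0 = 1/540; P1 = a_1 + q1*a_0 = 1199/5501952; P2 = a_2 + q1*a_1 + q2*a_0 = 295/12379392; P3 = a_3 + q1*a_2 + q2*a_1 + q3*a_0 = 2075/891316224; P4 = a_4 + q1*a_3 + q2*a_2 + q3*a_1 = 125/668487168; P5 = a_5 + q1*a_4 + q2*a_3 + q3*a_2 = 625/64174768128.


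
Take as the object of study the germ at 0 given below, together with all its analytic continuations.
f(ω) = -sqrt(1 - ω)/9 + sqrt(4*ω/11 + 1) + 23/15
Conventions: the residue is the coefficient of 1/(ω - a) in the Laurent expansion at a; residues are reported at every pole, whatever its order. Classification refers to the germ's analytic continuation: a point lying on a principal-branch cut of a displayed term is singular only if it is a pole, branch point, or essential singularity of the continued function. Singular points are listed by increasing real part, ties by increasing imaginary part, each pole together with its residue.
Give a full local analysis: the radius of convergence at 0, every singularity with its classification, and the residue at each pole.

Branch term (1)*sqrt(1 - ω/(-11/4)): its argument vanishes at ω = -11/4, a square-root branch point, modulus 11/4.
Branch term (-1/9)*sqrt(1 - ω/(1)): its argument vanishes at ω = 1, a square-root branch point, modulus 1.
The radius of convergence is the smallest modulus among the singular points: 1.
List the singular points by increasing real part (a conjugate pair: the negative imaginary part first).

Radius of convergence at 0: 1.
At -11/4: an algebraic (square-root) branch point.
At 1: an algebraic (square-root) branch point.


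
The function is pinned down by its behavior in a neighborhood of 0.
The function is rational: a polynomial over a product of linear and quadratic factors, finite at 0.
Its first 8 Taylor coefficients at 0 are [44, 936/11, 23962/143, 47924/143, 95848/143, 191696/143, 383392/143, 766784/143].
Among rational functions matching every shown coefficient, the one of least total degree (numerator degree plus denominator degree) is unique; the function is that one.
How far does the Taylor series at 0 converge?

The radius of convergence is 1/2.

No rational of total degree below 3 reproduces all 8 coefficients; solving the [2/1] Pade equations on them gives f(θ) = (17*θ**2/13 + 16*θ/11 - 22)/(θ - 1/2), whose expansion matches every shown term.
Denominator factor (θ - 1/2): pole of order 1 at 1/2, modulus 1/2.
The radius of convergence is the smallest modulus among the singular points: 1/2.
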